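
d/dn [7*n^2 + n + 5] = 14*n + 1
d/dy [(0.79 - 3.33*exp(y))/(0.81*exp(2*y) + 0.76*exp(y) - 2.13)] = (2.6973*exp(2*y) - 1.2798*exp(y) + 6.4925)*exp(y)/(0.6561*exp(4*y) + 1.2312*exp(3*y) - 2.873*exp(2*y) - 3.2376*exp(y) + 4.5369)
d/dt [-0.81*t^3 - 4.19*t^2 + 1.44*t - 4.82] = -2.43*t^2 - 8.38*t + 1.44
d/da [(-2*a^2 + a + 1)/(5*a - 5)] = -2/5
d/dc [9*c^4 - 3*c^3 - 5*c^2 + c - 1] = 36*c^3 - 9*c^2 - 10*c + 1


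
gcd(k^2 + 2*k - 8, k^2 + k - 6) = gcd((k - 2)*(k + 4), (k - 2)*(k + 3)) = k - 2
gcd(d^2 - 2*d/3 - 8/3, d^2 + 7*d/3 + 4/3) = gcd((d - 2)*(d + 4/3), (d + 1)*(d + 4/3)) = d + 4/3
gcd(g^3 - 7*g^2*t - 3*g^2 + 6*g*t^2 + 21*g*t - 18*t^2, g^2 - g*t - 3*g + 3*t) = -g^2 + g*t + 3*g - 3*t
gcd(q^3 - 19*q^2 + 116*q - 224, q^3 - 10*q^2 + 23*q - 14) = q - 7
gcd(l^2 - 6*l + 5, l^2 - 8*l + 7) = l - 1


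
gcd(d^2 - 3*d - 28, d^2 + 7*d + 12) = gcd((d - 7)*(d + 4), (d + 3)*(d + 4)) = d + 4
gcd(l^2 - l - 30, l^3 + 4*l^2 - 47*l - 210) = l + 5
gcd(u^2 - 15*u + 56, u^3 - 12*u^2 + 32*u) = u - 8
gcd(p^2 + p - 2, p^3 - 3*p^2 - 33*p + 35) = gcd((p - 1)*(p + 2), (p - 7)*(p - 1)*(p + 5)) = p - 1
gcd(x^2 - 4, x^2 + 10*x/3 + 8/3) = x + 2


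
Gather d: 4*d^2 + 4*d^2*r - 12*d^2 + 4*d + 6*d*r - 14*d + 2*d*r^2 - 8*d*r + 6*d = d^2*(4*r - 8) + d*(2*r^2 - 2*r - 4)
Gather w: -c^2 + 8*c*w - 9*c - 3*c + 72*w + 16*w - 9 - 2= -c^2 - 12*c + w*(8*c + 88) - 11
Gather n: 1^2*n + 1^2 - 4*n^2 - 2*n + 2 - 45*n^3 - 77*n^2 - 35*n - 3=-45*n^3 - 81*n^2 - 36*n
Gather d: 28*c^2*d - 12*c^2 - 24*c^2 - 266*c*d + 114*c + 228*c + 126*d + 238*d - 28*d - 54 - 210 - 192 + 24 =-36*c^2 + 342*c + d*(28*c^2 - 266*c + 336) - 432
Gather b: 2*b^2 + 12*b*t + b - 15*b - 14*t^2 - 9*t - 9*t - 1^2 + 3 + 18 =2*b^2 + b*(12*t - 14) - 14*t^2 - 18*t + 20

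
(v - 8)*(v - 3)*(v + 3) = v^3 - 8*v^2 - 9*v + 72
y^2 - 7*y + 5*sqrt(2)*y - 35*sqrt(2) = (y - 7)*(y + 5*sqrt(2))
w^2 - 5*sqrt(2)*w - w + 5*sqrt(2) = (w - 1)*(w - 5*sqrt(2))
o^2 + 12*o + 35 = (o + 5)*(o + 7)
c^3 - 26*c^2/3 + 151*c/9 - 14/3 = (c - 6)*(c - 7/3)*(c - 1/3)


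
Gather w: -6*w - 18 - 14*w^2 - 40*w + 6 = -14*w^2 - 46*w - 12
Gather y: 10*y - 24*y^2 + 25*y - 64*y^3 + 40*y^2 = -64*y^3 + 16*y^2 + 35*y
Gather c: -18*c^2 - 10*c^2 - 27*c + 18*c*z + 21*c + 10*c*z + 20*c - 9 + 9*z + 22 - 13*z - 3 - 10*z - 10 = -28*c^2 + c*(28*z + 14) - 14*z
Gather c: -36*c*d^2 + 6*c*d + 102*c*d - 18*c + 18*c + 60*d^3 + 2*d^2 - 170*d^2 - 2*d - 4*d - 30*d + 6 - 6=c*(-36*d^2 + 108*d) + 60*d^3 - 168*d^2 - 36*d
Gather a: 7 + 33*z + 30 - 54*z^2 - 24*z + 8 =-54*z^2 + 9*z + 45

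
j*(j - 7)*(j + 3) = j^3 - 4*j^2 - 21*j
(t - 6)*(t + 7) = t^2 + t - 42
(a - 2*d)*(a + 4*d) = a^2 + 2*a*d - 8*d^2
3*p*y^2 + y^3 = y^2*(3*p + y)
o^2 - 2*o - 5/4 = (o - 5/2)*(o + 1/2)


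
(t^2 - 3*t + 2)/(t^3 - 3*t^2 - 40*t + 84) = (t - 1)/(t^2 - t - 42)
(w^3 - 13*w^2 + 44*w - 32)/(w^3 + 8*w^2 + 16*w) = (w^3 - 13*w^2 + 44*w - 32)/(w*(w^2 + 8*w + 16))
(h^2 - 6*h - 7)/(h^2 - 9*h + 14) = (h + 1)/(h - 2)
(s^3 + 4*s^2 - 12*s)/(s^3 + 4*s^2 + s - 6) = s*(s^2 + 4*s - 12)/(s^3 + 4*s^2 + s - 6)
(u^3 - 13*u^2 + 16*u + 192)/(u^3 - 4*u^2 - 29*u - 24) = (u - 8)/(u + 1)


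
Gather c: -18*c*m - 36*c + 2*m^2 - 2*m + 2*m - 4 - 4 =c*(-18*m - 36) + 2*m^2 - 8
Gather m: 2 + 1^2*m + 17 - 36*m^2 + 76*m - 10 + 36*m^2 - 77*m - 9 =0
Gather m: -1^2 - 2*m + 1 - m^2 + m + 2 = -m^2 - m + 2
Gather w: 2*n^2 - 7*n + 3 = 2*n^2 - 7*n + 3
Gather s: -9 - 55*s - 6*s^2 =-6*s^2 - 55*s - 9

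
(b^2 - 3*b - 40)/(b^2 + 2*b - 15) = (b - 8)/(b - 3)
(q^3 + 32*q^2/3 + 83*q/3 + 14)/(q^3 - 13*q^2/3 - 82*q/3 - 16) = (q + 7)/(q - 8)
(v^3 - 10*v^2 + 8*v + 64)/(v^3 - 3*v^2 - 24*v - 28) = (v^2 - 12*v + 32)/(v^2 - 5*v - 14)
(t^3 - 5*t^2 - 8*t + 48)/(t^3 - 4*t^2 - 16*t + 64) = (t + 3)/(t + 4)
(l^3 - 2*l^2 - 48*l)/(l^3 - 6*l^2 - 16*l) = (l + 6)/(l + 2)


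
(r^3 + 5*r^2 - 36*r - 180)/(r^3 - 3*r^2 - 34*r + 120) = (r^2 - r - 30)/(r^2 - 9*r + 20)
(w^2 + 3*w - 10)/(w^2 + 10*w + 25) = (w - 2)/(w + 5)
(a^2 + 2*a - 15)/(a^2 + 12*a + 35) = (a - 3)/(a + 7)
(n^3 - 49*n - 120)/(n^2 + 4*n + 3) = (n^2 - 3*n - 40)/(n + 1)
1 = 1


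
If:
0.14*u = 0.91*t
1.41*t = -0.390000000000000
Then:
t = -0.28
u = -1.80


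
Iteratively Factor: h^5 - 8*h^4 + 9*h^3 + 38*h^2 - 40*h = (h - 4)*(h^4 - 4*h^3 - 7*h^2 + 10*h) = (h - 5)*(h - 4)*(h^3 + h^2 - 2*h) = h*(h - 5)*(h - 4)*(h^2 + h - 2) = h*(h - 5)*(h - 4)*(h + 2)*(h - 1)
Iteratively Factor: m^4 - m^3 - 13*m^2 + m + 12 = (m + 1)*(m^3 - 2*m^2 - 11*m + 12) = (m - 4)*(m + 1)*(m^2 + 2*m - 3) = (m - 4)*(m - 1)*(m + 1)*(m + 3)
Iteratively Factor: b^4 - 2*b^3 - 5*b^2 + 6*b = (b + 2)*(b^3 - 4*b^2 + 3*b) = (b - 3)*(b + 2)*(b^2 - b) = (b - 3)*(b - 1)*(b + 2)*(b)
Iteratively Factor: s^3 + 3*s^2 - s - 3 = (s + 3)*(s^2 - 1) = (s + 1)*(s + 3)*(s - 1)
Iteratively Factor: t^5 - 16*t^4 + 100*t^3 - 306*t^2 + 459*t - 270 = (t - 3)*(t^4 - 13*t^3 + 61*t^2 - 123*t + 90) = (t - 3)^2*(t^3 - 10*t^2 + 31*t - 30) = (t - 3)^3*(t^2 - 7*t + 10) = (t - 3)^3*(t - 2)*(t - 5)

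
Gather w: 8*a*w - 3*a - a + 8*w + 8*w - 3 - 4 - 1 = -4*a + w*(8*a + 16) - 8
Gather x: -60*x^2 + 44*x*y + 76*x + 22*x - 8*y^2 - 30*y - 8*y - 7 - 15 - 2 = -60*x^2 + x*(44*y + 98) - 8*y^2 - 38*y - 24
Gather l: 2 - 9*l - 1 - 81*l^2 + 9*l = 1 - 81*l^2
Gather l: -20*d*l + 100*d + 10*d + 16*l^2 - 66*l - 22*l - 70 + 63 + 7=110*d + 16*l^2 + l*(-20*d - 88)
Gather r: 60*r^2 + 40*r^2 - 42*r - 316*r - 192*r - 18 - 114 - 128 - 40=100*r^2 - 550*r - 300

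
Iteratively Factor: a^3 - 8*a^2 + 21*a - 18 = (a - 3)*(a^2 - 5*a + 6) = (a - 3)^2*(a - 2)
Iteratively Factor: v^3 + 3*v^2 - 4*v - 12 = (v - 2)*(v^2 + 5*v + 6) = (v - 2)*(v + 3)*(v + 2)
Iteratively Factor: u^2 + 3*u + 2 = (u + 2)*(u + 1)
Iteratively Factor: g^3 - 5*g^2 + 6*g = (g)*(g^2 - 5*g + 6) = g*(g - 3)*(g - 2)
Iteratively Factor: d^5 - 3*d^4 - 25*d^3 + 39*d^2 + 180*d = (d - 4)*(d^4 + d^3 - 21*d^2 - 45*d) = (d - 4)*(d + 3)*(d^3 - 2*d^2 - 15*d) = (d - 5)*(d - 4)*(d + 3)*(d^2 + 3*d) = d*(d - 5)*(d - 4)*(d + 3)*(d + 3)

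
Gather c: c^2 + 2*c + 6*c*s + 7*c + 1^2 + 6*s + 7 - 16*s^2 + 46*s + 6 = c^2 + c*(6*s + 9) - 16*s^2 + 52*s + 14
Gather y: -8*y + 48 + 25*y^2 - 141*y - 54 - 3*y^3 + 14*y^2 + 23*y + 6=-3*y^3 + 39*y^2 - 126*y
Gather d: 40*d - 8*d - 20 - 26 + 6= 32*d - 40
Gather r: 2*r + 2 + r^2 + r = r^2 + 3*r + 2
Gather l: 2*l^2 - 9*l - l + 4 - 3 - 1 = 2*l^2 - 10*l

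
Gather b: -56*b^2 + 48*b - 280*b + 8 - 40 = -56*b^2 - 232*b - 32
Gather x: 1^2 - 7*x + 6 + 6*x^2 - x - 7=6*x^2 - 8*x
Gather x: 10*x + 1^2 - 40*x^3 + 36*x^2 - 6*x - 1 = -40*x^3 + 36*x^2 + 4*x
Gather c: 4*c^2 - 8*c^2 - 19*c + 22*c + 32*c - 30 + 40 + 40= -4*c^2 + 35*c + 50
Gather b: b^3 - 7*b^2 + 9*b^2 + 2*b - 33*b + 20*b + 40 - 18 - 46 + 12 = b^3 + 2*b^2 - 11*b - 12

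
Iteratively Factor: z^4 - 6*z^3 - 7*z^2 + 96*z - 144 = (z - 3)*(z^3 - 3*z^2 - 16*z + 48) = (z - 4)*(z - 3)*(z^2 + z - 12) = (z - 4)*(z - 3)^2*(z + 4)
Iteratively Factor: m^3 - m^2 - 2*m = (m + 1)*(m^2 - 2*m) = (m - 2)*(m + 1)*(m)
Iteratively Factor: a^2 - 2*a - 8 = (a - 4)*(a + 2)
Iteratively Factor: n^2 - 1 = (n - 1)*(n + 1)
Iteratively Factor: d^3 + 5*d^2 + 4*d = (d + 4)*(d^2 + d) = d*(d + 4)*(d + 1)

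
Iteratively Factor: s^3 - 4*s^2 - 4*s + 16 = (s - 4)*(s^2 - 4) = (s - 4)*(s - 2)*(s + 2)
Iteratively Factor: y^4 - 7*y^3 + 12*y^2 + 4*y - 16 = (y - 2)*(y^3 - 5*y^2 + 2*y + 8) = (y - 2)^2*(y^2 - 3*y - 4) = (y - 4)*(y - 2)^2*(y + 1)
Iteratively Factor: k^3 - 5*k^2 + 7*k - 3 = (k - 1)*(k^2 - 4*k + 3) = (k - 3)*(k - 1)*(k - 1)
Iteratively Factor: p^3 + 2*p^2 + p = (p)*(p^2 + 2*p + 1) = p*(p + 1)*(p + 1)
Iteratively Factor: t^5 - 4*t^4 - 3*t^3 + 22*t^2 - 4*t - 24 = (t - 2)*(t^4 - 2*t^3 - 7*t^2 + 8*t + 12) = (t - 3)*(t - 2)*(t^3 + t^2 - 4*t - 4) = (t - 3)*(t - 2)*(t + 1)*(t^2 - 4) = (t - 3)*(t - 2)^2*(t + 1)*(t + 2)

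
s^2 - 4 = (s - 2)*(s + 2)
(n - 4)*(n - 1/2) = n^2 - 9*n/2 + 2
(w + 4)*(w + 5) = w^2 + 9*w + 20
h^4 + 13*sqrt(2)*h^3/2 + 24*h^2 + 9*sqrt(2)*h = h*(h + sqrt(2)/2)*(h + 3*sqrt(2))^2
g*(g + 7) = g^2 + 7*g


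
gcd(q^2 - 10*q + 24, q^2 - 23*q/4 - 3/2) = q - 6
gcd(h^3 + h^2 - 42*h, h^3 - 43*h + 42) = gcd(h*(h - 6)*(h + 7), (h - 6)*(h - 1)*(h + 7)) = h^2 + h - 42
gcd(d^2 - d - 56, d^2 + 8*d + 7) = d + 7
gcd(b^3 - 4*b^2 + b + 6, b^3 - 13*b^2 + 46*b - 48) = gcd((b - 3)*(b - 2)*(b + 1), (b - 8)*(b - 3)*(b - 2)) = b^2 - 5*b + 6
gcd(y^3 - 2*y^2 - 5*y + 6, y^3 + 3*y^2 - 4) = y^2 + y - 2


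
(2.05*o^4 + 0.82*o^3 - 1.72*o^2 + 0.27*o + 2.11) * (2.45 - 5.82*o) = -11.931*o^5 + 0.2501*o^4 + 12.0194*o^3 - 5.7854*o^2 - 11.6187*o + 5.1695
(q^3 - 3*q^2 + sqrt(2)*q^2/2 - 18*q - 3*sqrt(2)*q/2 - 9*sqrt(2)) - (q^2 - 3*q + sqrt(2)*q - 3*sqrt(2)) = q^3 - 4*q^2 + sqrt(2)*q^2/2 - 15*q - 5*sqrt(2)*q/2 - 6*sqrt(2)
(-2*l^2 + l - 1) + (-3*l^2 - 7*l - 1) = -5*l^2 - 6*l - 2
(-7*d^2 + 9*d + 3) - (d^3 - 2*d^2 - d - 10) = -d^3 - 5*d^2 + 10*d + 13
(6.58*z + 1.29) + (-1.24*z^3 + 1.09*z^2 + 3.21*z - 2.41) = -1.24*z^3 + 1.09*z^2 + 9.79*z - 1.12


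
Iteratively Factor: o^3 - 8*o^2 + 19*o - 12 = (o - 4)*(o^2 - 4*o + 3) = (o - 4)*(o - 3)*(o - 1)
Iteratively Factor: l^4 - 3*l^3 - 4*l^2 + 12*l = (l)*(l^3 - 3*l^2 - 4*l + 12) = l*(l - 2)*(l^2 - l - 6) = l*(l - 2)*(l + 2)*(l - 3)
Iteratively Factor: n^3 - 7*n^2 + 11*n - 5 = (n - 1)*(n^2 - 6*n + 5) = (n - 1)^2*(n - 5)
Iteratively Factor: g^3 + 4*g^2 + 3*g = (g)*(g^2 + 4*g + 3) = g*(g + 1)*(g + 3)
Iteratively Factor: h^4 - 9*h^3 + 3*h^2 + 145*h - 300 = (h + 4)*(h^3 - 13*h^2 + 55*h - 75) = (h - 5)*(h + 4)*(h^2 - 8*h + 15) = (h - 5)^2*(h + 4)*(h - 3)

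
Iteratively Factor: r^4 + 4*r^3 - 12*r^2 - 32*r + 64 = (r - 2)*(r^3 + 6*r^2 - 32) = (r - 2)*(r + 4)*(r^2 + 2*r - 8) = (r - 2)^2*(r + 4)*(r + 4)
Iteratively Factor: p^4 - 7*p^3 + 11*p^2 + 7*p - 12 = (p - 4)*(p^3 - 3*p^2 - p + 3) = (p - 4)*(p - 1)*(p^2 - 2*p - 3) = (p - 4)*(p - 1)*(p + 1)*(p - 3)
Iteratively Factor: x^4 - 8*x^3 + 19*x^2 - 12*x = (x)*(x^3 - 8*x^2 + 19*x - 12) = x*(x - 4)*(x^2 - 4*x + 3) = x*(x - 4)*(x - 3)*(x - 1)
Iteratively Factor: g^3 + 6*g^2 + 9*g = (g)*(g^2 + 6*g + 9) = g*(g + 3)*(g + 3)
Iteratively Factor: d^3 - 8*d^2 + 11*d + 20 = (d + 1)*(d^2 - 9*d + 20) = (d - 5)*(d + 1)*(d - 4)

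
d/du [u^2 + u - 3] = 2*u + 1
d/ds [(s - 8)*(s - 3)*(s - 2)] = 3*s^2 - 26*s + 46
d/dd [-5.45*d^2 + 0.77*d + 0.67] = 0.77 - 10.9*d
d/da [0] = 0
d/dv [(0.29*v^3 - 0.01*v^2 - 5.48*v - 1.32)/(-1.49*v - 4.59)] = (-0.8642*v^3 - 3.9784*v^2 + 0.0917999999999992*v + 23.1864)/(2.2201*v^2 + 13.6782*v + 21.0681)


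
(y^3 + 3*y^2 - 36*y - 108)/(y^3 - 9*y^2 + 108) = (y + 6)/(y - 6)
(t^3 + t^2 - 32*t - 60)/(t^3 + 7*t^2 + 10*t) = (t - 6)/t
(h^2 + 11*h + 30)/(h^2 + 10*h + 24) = (h + 5)/(h + 4)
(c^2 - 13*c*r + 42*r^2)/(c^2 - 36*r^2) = (c - 7*r)/(c + 6*r)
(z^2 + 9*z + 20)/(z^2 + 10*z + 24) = (z + 5)/(z + 6)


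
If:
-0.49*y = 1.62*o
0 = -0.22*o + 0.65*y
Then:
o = 0.00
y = 0.00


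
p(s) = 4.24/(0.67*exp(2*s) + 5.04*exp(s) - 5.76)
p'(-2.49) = -0.06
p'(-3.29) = -0.03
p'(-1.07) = -0.51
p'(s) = 4.24*(-1.34*exp(2*s) - 5.04*exp(s))/(0.67*exp(2*s) + 5.04*exp(s) - 5.76)^2 = (-5.6816*exp(s) - 21.3696)*exp(s)/(0.67*exp(2*s) + 5.04*exp(s) - 5.76)^2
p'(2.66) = -0.04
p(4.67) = 0.00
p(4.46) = 0.00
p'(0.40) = -4.22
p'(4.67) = -0.00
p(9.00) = 0.00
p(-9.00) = -0.74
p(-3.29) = -0.76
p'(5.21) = -0.00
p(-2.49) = -0.79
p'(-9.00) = 0.00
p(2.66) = 0.02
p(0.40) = 1.30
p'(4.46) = -0.00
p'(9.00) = 0.00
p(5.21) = 0.00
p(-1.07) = -1.07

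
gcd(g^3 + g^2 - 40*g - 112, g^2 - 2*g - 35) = g - 7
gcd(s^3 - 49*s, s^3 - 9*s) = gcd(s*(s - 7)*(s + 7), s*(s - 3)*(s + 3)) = s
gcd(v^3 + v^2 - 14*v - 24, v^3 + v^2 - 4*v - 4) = v + 2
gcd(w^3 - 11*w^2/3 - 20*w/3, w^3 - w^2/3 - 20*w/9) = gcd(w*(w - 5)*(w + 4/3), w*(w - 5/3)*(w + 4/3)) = w^2 + 4*w/3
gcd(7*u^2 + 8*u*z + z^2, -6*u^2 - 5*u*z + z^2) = u + z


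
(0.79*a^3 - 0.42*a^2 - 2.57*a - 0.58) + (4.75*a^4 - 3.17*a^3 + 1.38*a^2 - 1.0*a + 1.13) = 4.75*a^4 - 2.38*a^3 + 0.96*a^2 - 3.57*a + 0.55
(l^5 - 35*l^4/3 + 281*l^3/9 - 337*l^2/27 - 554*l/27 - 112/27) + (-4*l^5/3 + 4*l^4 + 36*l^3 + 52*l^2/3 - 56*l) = -l^5/3 - 23*l^4/3 + 605*l^3/9 + 131*l^2/27 - 2066*l/27 - 112/27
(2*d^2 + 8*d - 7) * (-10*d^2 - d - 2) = -20*d^4 - 82*d^3 + 58*d^2 - 9*d + 14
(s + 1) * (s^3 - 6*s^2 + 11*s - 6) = s^4 - 5*s^3 + 5*s^2 + 5*s - 6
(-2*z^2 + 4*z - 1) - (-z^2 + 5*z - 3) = -z^2 - z + 2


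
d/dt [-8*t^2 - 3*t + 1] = -16*t - 3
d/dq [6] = 0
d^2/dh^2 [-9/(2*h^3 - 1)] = 108*h*(-4*h^3 - 1)/(2*h^3 - 1)^3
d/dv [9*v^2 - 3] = 18*v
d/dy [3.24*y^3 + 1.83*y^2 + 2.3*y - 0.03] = 9.72*y^2 + 3.66*y + 2.3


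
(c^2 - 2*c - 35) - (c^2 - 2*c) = -35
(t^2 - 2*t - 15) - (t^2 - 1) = -2*t - 14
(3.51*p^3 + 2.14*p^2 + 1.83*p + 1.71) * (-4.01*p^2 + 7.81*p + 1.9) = -14.0751*p^5 + 18.8317*p^4 + 16.0441*p^3 + 11.5012*p^2 + 16.8321*p + 3.249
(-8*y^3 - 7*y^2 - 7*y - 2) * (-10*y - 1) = 80*y^4 + 78*y^3 + 77*y^2 + 27*y + 2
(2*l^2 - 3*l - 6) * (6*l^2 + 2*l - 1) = 12*l^4 - 14*l^3 - 44*l^2 - 9*l + 6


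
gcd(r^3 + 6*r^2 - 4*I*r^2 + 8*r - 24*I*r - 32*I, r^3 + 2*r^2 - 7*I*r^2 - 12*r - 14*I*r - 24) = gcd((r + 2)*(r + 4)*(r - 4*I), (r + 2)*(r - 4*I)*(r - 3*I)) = r^2 + r*(2 - 4*I) - 8*I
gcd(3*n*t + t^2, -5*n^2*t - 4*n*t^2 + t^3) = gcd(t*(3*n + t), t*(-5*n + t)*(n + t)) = t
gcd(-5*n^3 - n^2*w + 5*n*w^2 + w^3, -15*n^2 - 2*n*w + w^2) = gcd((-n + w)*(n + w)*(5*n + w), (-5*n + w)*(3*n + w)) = 1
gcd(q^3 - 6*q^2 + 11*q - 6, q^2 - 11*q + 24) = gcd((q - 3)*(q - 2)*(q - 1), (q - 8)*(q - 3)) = q - 3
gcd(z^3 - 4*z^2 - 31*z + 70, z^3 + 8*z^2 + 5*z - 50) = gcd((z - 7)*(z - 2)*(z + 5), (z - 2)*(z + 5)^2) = z^2 + 3*z - 10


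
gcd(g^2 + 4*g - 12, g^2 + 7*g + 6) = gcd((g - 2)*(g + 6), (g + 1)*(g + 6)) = g + 6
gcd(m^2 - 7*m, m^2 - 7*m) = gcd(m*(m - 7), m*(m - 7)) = m^2 - 7*m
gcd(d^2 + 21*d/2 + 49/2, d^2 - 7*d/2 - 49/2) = d + 7/2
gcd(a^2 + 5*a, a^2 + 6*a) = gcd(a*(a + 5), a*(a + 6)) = a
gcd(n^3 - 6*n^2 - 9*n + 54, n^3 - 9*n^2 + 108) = n^2 - 3*n - 18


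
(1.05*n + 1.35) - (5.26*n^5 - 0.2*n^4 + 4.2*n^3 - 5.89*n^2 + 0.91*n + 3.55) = -5.26*n^5 + 0.2*n^4 - 4.2*n^3 + 5.89*n^2 + 0.14*n - 2.2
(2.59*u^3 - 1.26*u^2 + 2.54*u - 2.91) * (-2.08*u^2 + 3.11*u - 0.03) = -5.3872*u^5 + 10.6757*u^4 - 9.2795*u^3 + 13.99*u^2 - 9.1263*u + 0.0873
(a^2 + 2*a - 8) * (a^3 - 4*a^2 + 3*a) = a^5 - 2*a^4 - 13*a^3 + 38*a^2 - 24*a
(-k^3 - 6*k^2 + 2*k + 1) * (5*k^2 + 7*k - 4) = -5*k^5 - 37*k^4 - 28*k^3 + 43*k^2 - k - 4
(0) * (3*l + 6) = 0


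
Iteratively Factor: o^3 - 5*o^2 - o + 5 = (o + 1)*(o^2 - 6*o + 5) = (o - 5)*(o + 1)*(o - 1)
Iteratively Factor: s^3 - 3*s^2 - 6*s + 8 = (s + 2)*(s^2 - 5*s + 4) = (s - 1)*(s + 2)*(s - 4)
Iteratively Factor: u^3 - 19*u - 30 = (u + 3)*(u^2 - 3*u - 10) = (u - 5)*(u + 3)*(u + 2)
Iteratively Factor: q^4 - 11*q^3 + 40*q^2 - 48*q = (q - 3)*(q^3 - 8*q^2 + 16*q) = (q - 4)*(q - 3)*(q^2 - 4*q) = q*(q - 4)*(q - 3)*(q - 4)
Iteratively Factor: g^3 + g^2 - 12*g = (g + 4)*(g^2 - 3*g) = g*(g + 4)*(g - 3)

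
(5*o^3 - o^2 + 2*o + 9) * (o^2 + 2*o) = 5*o^5 + 9*o^4 + 13*o^2 + 18*o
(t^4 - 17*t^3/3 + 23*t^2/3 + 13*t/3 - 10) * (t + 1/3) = t^5 - 16*t^4/3 + 52*t^3/9 + 62*t^2/9 - 77*t/9 - 10/3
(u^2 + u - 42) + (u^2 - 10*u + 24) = 2*u^2 - 9*u - 18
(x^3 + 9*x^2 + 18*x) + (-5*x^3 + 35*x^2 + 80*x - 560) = -4*x^3 + 44*x^2 + 98*x - 560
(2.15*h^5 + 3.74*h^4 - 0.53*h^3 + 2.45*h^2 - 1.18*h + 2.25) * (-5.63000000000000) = -12.1045*h^5 - 21.0562*h^4 + 2.9839*h^3 - 13.7935*h^2 + 6.6434*h - 12.6675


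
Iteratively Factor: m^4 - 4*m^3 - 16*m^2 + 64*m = (m)*(m^3 - 4*m^2 - 16*m + 64) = m*(m - 4)*(m^2 - 16) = m*(m - 4)^2*(m + 4)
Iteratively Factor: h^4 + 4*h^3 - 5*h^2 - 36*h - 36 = (h + 3)*(h^3 + h^2 - 8*h - 12) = (h + 2)*(h + 3)*(h^2 - h - 6) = (h - 3)*(h + 2)*(h + 3)*(h + 2)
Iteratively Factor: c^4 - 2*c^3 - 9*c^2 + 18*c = (c + 3)*(c^3 - 5*c^2 + 6*c) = c*(c + 3)*(c^2 - 5*c + 6) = c*(c - 2)*(c + 3)*(c - 3)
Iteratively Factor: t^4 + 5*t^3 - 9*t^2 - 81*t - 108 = (t + 3)*(t^3 + 2*t^2 - 15*t - 36) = (t + 3)^2*(t^2 - t - 12) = (t + 3)^3*(t - 4)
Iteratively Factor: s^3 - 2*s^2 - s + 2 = (s - 2)*(s^2 - 1) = (s - 2)*(s + 1)*(s - 1)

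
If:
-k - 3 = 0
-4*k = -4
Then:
No Solution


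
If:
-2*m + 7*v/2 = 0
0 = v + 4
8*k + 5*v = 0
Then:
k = 5/2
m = -7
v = -4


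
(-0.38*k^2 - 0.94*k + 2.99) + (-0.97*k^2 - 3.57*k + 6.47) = -1.35*k^2 - 4.51*k + 9.46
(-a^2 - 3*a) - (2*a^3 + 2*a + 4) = -2*a^3 - a^2 - 5*a - 4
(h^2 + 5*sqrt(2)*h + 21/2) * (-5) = -5*h^2 - 25*sqrt(2)*h - 105/2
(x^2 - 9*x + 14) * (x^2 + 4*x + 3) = x^4 - 5*x^3 - 19*x^2 + 29*x + 42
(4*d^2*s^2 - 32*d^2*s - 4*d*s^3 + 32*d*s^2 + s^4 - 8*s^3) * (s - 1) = 4*d^2*s^3 - 36*d^2*s^2 + 32*d^2*s - 4*d*s^4 + 36*d*s^3 - 32*d*s^2 + s^5 - 9*s^4 + 8*s^3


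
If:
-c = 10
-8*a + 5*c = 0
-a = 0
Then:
No Solution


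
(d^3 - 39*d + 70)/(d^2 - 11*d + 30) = (d^2 + 5*d - 14)/(d - 6)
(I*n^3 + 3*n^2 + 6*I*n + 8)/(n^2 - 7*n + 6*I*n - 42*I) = (I*n^3 + 3*n^2 + 6*I*n + 8)/(n^2 + n*(-7 + 6*I) - 42*I)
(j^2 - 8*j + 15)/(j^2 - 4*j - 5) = (j - 3)/(j + 1)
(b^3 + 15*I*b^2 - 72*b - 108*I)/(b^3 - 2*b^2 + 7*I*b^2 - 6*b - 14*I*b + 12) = (b^2 + 9*I*b - 18)/(b^2 + b*(-2 + I) - 2*I)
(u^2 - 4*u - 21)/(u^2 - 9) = (u - 7)/(u - 3)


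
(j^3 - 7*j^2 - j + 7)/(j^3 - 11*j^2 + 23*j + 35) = (j - 1)/(j - 5)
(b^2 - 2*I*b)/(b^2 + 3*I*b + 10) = b/(b + 5*I)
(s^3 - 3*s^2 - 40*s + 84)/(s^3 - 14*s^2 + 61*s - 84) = (s^2 + 4*s - 12)/(s^2 - 7*s + 12)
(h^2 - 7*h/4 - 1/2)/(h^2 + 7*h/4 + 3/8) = 2*(h - 2)/(2*h + 3)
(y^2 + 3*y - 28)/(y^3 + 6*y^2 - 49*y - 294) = (y - 4)/(y^2 - y - 42)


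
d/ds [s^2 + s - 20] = 2*s + 1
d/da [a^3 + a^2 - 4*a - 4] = 3*a^2 + 2*a - 4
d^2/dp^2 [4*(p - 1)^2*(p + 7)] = 24*p + 40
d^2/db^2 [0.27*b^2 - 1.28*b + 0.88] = 0.540000000000000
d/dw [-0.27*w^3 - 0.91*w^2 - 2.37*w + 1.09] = -0.81*w^2 - 1.82*w - 2.37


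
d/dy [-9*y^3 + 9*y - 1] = 9 - 27*y^2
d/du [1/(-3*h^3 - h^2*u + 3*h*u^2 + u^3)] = (h^2 - 6*h*u - 3*u^2)/(3*h^3 + h^2*u - 3*h*u^2 - u^3)^2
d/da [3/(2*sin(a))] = -3*cos(a)/(2*sin(a)^2)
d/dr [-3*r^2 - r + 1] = -6*r - 1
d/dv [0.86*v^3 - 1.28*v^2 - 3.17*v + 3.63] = 2.58*v^2 - 2.56*v - 3.17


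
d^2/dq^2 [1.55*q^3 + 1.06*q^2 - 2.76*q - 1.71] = 9.3*q + 2.12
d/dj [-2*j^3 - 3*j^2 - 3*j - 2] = -6*j^2 - 6*j - 3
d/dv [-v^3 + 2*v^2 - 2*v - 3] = -3*v^2 + 4*v - 2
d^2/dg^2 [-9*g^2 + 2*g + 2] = -18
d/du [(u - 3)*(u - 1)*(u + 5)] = 3*u^2 + 2*u - 17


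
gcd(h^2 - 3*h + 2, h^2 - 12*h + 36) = 1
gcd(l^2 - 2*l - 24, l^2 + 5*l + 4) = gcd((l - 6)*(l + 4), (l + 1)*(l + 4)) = l + 4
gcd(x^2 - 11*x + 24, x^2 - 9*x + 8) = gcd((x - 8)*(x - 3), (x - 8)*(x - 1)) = x - 8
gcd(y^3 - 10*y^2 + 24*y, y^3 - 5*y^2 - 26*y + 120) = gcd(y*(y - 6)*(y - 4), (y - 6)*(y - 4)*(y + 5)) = y^2 - 10*y + 24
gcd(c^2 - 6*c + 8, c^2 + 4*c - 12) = c - 2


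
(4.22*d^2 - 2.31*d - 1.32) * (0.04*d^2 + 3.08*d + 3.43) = 0.1688*d^4 + 12.9052*d^3 + 7.307*d^2 - 11.9889*d - 4.5276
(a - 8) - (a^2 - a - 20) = -a^2 + 2*a + 12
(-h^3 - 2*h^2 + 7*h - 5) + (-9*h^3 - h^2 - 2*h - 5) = -10*h^3 - 3*h^2 + 5*h - 10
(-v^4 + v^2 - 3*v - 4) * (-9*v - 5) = 9*v^5 + 5*v^4 - 9*v^3 + 22*v^2 + 51*v + 20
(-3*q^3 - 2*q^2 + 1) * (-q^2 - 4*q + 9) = 3*q^5 + 14*q^4 - 19*q^3 - 19*q^2 - 4*q + 9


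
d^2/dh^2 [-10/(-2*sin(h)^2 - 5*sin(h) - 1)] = 10*(-16*sin(h)^4 - 30*sin(h)^3 + 7*sin(h)^2 + 65*sin(h) + 46)/(5*sin(h) - cos(2*h) + 2)^3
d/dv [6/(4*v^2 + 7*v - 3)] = 6*(-8*v - 7)/(4*v^2 + 7*v - 3)^2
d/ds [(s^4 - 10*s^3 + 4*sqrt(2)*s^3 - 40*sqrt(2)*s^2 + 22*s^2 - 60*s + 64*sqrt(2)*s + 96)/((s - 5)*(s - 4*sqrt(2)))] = (2*s^5 - 25*s^4 - 8*sqrt(2)*s^4 + 36*s^3 + 120*sqrt(2)*s^3 - 552*sqrt(2)*s^2 + 750*s^2 - 3392*s + 880*sqrt(2)*s - 816*sqrt(2) + 3040)/(s^4 - 8*sqrt(2)*s^3 - 10*s^3 + 57*s^2 + 80*sqrt(2)*s^2 - 320*s - 200*sqrt(2)*s + 800)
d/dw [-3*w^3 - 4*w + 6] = -9*w^2 - 4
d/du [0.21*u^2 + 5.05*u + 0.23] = 0.42*u + 5.05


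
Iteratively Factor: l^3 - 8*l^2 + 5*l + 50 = (l + 2)*(l^2 - 10*l + 25) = (l - 5)*(l + 2)*(l - 5)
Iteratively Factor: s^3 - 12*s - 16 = (s - 4)*(s^2 + 4*s + 4) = (s - 4)*(s + 2)*(s + 2)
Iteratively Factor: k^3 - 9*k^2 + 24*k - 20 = (k - 2)*(k^2 - 7*k + 10) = (k - 5)*(k - 2)*(k - 2)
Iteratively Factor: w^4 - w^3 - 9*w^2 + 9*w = (w)*(w^3 - w^2 - 9*w + 9) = w*(w - 3)*(w^2 + 2*w - 3) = w*(w - 3)*(w - 1)*(w + 3)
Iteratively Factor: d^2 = (d)*(d)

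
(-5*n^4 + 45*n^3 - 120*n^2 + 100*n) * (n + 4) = -5*n^5 + 25*n^4 + 60*n^3 - 380*n^2 + 400*n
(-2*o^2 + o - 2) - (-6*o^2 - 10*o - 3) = 4*o^2 + 11*o + 1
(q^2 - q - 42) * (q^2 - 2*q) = q^4 - 3*q^3 - 40*q^2 + 84*q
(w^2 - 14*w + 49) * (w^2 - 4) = w^4 - 14*w^3 + 45*w^2 + 56*w - 196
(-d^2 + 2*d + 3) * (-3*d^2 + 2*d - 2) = 3*d^4 - 8*d^3 - 3*d^2 + 2*d - 6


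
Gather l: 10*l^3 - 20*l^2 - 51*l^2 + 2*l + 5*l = 10*l^3 - 71*l^2 + 7*l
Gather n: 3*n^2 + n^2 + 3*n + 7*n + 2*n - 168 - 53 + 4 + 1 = 4*n^2 + 12*n - 216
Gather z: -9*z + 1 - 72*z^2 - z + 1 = -72*z^2 - 10*z + 2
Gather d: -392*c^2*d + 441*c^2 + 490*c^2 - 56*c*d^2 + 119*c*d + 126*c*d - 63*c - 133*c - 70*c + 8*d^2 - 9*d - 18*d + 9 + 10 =931*c^2 - 266*c + d^2*(8 - 56*c) + d*(-392*c^2 + 245*c - 27) + 19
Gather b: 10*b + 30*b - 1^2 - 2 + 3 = 40*b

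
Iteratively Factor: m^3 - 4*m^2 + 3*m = (m - 3)*(m^2 - m) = m*(m - 3)*(m - 1)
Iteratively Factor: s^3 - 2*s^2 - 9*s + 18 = (s - 2)*(s^2 - 9) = (s - 2)*(s + 3)*(s - 3)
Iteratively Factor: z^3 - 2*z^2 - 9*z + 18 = (z + 3)*(z^2 - 5*z + 6) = (z - 2)*(z + 3)*(z - 3)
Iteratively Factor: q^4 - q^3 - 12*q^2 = (q - 4)*(q^3 + 3*q^2) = (q - 4)*(q + 3)*(q^2) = q*(q - 4)*(q + 3)*(q)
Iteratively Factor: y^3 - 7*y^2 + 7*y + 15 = (y + 1)*(y^2 - 8*y + 15) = (y - 3)*(y + 1)*(y - 5)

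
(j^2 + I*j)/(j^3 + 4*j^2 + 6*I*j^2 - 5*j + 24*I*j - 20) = j/(j^2 + j*(4 + 5*I) + 20*I)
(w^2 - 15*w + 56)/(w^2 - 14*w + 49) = (w - 8)/(w - 7)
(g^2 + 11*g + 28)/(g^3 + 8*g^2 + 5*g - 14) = (g + 4)/(g^2 + g - 2)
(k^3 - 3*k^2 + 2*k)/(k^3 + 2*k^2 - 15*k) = (k^2 - 3*k + 2)/(k^2 + 2*k - 15)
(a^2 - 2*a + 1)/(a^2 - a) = (a - 1)/a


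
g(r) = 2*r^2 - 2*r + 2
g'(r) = 4*r - 2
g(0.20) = 1.68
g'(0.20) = -1.20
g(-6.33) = 94.80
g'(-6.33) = -27.32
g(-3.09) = 27.28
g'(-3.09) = -14.36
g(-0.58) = 3.83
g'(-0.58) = -4.32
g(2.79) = 11.99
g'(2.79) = 9.16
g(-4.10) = 43.82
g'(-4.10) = -18.40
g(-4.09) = 43.64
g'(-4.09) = -18.36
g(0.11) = 1.80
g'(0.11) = -1.56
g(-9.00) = 182.00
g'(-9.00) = -38.00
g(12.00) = 266.00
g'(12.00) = 46.00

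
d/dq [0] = 0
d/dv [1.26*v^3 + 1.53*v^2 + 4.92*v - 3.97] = 3.78*v^2 + 3.06*v + 4.92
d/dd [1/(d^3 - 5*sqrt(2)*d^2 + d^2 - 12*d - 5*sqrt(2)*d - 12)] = (-3*d^2 - 2*d + 10*sqrt(2)*d + 5*sqrt(2) + 12)/(-d^3 - d^2 + 5*sqrt(2)*d^2 + 5*sqrt(2)*d + 12*d + 12)^2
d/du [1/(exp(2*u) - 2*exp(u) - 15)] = 2*(1 - exp(u))*exp(u)/(-exp(2*u) + 2*exp(u) + 15)^2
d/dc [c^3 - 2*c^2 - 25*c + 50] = 3*c^2 - 4*c - 25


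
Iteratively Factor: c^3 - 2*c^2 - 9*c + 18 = (c + 3)*(c^2 - 5*c + 6) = (c - 2)*(c + 3)*(c - 3)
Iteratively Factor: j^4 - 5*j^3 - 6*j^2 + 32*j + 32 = (j - 4)*(j^3 - j^2 - 10*j - 8) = (j - 4)^2*(j^2 + 3*j + 2) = (j - 4)^2*(j + 2)*(j + 1)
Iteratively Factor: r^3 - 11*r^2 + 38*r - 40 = (r - 4)*(r^2 - 7*r + 10) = (r - 5)*(r - 4)*(r - 2)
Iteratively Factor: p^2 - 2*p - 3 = (p - 3)*(p + 1)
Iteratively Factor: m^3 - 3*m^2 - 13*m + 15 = (m + 3)*(m^2 - 6*m + 5) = (m - 5)*(m + 3)*(m - 1)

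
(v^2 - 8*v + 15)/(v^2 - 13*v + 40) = (v - 3)/(v - 8)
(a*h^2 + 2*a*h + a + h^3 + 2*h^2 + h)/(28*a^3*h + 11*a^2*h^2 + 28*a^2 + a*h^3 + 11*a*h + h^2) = (a*h^2 + 2*a*h + a + h^3 + 2*h^2 + h)/(28*a^3*h + 11*a^2*h^2 + 28*a^2 + a*h^3 + 11*a*h + h^2)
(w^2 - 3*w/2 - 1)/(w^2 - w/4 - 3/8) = 4*(w - 2)/(4*w - 3)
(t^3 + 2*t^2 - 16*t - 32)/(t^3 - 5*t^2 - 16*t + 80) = (t + 2)/(t - 5)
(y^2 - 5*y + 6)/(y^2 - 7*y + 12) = (y - 2)/(y - 4)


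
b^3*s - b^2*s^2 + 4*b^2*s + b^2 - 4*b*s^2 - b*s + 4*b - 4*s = (b + 4)*(b - s)*(b*s + 1)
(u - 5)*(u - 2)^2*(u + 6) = u^4 - 3*u^3 - 30*u^2 + 124*u - 120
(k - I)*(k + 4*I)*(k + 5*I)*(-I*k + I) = -I*k^4 + 8*k^3 + I*k^3 - 8*k^2 + 11*I*k^2 + 20*k - 11*I*k - 20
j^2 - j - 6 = (j - 3)*(j + 2)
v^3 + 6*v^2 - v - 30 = (v - 2)*(v + 3)*(v + 5)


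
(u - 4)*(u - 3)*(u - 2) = u^3 - 9*u^2 + 26*u - 24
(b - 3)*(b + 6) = b^2 + 3*b - 18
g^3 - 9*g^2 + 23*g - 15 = (g - 5)*(g - 3)*(g - 1)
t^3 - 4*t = t*(t - 2)*(t + 2)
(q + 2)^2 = q^2 + 4*q + 4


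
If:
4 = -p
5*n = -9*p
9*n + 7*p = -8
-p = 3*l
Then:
No Solution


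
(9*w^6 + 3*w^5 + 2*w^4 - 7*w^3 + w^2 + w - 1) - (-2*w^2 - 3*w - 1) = 9*w^6 + 3*w^5 + 2*w^4 - 7*w^3 + 3*w^2 + 4*w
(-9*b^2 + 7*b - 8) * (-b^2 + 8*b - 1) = 9*b^4 - 79*b^3 + 73*b^2 - 71*b + 8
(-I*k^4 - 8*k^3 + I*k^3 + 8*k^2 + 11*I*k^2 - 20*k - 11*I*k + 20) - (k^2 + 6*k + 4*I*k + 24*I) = -I*k^4 - 8*k^3 + I*k^3 + 7*k^2 + 11*I*k^2 - 26*k - 15*I*k + 20 - 24*I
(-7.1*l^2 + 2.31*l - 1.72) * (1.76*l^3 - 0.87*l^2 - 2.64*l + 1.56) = -12.496*l^5 + 10.2426*l^4 + 13.7071*l^3 - 15.678*l^2 + 8.1444*l - 2.6832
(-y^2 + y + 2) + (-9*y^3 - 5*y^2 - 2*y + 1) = -9*y^3 - 6*y^2 - y + 3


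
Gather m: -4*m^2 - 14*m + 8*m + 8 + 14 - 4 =-4*m^2 - 6*m + 18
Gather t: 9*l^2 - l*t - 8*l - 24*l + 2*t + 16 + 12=9*l^2 - 32*l + t*(2 - l) + 28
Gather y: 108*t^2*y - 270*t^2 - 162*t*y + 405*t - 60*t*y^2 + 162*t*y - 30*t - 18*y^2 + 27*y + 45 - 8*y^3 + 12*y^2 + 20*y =-270*t^2 + 375*t - 8*y^3 + y^2*(-60*t - 6) + y*(108*t^2 + 47) + 45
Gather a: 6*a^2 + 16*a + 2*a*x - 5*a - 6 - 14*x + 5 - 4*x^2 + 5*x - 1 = 6*a^2 + a*(2*x + 11) - 4*x^2 - 9*x - 2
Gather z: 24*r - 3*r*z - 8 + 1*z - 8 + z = 24*r + z*(2 - 3*r) - 16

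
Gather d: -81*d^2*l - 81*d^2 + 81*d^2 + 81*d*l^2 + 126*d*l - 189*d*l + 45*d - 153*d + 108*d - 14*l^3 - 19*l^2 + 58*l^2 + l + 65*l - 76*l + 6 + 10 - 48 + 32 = -81*d^2*l + d*(81*l^2 - 63*l) - 14*l^3 + 39*l^2 - 10*l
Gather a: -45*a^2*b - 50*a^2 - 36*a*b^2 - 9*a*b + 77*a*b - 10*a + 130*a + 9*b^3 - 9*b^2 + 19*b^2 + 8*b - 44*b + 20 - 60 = a^2*(-45*b - 50) + a*(-36*b^2 + 68*b + 120) + 9*b^3 + 10*b^2 - 36*b - 40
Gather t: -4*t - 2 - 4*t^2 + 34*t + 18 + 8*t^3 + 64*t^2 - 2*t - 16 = 8*t^3 + 60*t^2 + 28*t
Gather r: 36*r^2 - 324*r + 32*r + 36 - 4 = 36*r^2 - 292*r + 32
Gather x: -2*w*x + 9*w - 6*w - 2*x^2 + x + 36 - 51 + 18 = 3*w - 2*x^2 + x*(1 - 2*w) + 3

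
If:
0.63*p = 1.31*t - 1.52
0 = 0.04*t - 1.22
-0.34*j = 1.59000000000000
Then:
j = -4.68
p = 61.01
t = 30.50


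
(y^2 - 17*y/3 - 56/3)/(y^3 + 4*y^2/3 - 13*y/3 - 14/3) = (y - 8)/(y^2 - y - 2)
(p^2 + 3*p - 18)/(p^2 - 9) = (p + 6)/(p + 3)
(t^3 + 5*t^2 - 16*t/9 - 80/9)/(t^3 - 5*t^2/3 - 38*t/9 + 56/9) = (3*t^2 + 19*t + 20)/(3*t^2 - t - 14)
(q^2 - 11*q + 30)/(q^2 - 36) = (q - 5)/(q + 6)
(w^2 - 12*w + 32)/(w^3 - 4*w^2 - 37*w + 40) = (w - 4)/(w^2 + 4*w - 5)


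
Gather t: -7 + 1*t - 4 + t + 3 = 2*t - 8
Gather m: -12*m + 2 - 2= -12*m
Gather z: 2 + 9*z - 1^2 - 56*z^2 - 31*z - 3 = -56*z^2 - 22*z - 2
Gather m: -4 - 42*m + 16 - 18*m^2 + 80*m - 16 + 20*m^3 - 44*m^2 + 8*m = 20*m^3 - 62*m^2 + 46*m - 4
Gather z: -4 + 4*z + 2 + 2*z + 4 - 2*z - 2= 4*z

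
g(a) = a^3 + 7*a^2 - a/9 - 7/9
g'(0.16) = 2.21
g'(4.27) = 114.37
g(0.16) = -0.61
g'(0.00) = -0.11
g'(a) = 3*a^2 + 14*a - 1/9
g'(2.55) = 55.10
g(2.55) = 61.04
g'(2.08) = 41.99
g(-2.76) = 31.83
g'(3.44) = 83.55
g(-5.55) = 44.50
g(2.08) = 38.27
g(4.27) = 204.23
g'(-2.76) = -15.90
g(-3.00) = 35.56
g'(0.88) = 14.53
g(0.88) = 5.23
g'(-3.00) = -15.11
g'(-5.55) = 14.60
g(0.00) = -0.78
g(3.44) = 122.38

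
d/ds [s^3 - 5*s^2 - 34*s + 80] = 3*s^2 - 10*s - 34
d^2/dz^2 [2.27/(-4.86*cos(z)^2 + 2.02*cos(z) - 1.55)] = (214.465968*(1 - cos(z)^2)^2 - 66.855132*cos(z)^3 + 48.095852*cos(z)^2 + 140.817634*cos(z) - 198.791164)/(4.86*cos(z)^2 - 2.02*cos(z) + 1.55)^3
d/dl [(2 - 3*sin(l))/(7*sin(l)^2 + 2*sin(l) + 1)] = 7*(3*sin(l)^2 - 4*sin(l) - 1)*cos(l)/(7*sin(l)^2 + 2*sin(l) + 1)^2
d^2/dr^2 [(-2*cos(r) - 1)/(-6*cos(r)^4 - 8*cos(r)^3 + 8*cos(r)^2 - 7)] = 2*(64*(2*cos(r) + 1)*(3*cos(r)^2 + 3*cos(r) - 2)^2*sin(r)^2*cos(r)^2 - (6*cos(r)^4 + 8*cos(r)^3 - 8*cos(r)^2 + 7)^2*cos(r) + (6*cos(r)^4 + 8*cos(r)^3 - 8*cos(r)^2 + 7)*(36*(1 - cos(2*r))^2*cos(r) + 24*(1 - cos(2*r))^2 - 15*cos(r) + 58*cos(2*r) + 35*cos(3*r) + 9*cos(4*r) - 39))/(6*cos(r)^4 + 8*cos(r)^3 - 8*cos(r)^2 + 7)^3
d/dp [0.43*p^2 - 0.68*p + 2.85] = 0.86*p - 0.68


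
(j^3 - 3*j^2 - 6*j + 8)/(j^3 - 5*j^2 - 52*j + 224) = (j^2 + j - 2)/(j^2 - j - 56)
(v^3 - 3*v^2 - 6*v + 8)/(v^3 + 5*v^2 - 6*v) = (v^2 - 2*v - 8)/(v*(v + 6))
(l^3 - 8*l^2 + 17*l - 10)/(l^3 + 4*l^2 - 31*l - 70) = (l^2 - 3*l + 2)/(l^2 + 9*l + 14)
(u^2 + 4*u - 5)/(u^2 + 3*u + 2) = (u^2 + 4*u - 5)/(u^2 + 3*u + 2)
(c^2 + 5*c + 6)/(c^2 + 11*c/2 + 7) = 2*(c + 3)/(2*c + 7)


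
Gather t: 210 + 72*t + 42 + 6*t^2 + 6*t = 6*t^2 + 78*t + 252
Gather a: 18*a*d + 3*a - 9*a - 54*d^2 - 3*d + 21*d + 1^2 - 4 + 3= a*(18*d - 6) - 54*d^2 + 18*d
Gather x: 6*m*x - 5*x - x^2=-x^2 + x*(6*m - 5)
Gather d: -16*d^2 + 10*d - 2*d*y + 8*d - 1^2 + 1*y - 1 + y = -16*d^2 + d*(18 - 2*y) + 2*y - 2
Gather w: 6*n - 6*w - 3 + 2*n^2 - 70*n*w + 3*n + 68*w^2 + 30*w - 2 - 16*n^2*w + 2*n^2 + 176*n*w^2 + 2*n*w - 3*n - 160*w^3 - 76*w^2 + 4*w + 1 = 4*n^2 + 6*n - 160*w^3 + w^2*(176*n - 8) + w*(-16*n^2 - 68*n + 28) - 4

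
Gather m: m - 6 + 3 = m - 3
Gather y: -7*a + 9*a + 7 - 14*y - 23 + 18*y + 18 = 2*a + 4*y + 2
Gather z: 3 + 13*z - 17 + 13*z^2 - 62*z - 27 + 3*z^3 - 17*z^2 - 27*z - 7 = 3*z^3 - 4*z^2 - 76*z - 48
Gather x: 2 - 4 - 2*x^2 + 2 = -2*x^2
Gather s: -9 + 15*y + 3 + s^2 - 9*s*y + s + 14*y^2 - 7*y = s^2 + s*(1 - 9*y) + 14*y^2 + 8*y - 6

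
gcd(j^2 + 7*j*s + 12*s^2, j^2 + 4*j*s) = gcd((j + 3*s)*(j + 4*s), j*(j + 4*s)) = j + 4*s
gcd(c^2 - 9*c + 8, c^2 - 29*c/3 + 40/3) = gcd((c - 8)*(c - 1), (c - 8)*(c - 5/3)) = c - 8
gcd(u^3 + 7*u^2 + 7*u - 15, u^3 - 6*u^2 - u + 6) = u - 1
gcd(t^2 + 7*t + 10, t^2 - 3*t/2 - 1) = 1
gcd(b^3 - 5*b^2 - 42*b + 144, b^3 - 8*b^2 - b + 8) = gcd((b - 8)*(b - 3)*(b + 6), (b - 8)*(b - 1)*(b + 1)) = b - 8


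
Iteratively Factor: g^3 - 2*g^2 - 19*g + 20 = (g - 5)*(g^2 + 3*g - 4) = (g - 5)*(g + 4)*(g - 1)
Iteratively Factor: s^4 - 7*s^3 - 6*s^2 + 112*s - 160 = (s + 4)*(s^3 - 11*s^2 + 38*s - 40) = (s - 2)*(s + 4)*(s^2 - 9*s + 20) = (s - 4)*(s - 2)*(s + 4)*(s - 5)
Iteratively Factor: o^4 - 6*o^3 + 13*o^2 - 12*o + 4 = (o - 2)*(o^3 - 4*o^2 + 5*o - 2) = (o - 2)*(o - 1)*(o^2 - 3*o + 2) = (o - 2)*(o - 1)^2*(o - 2)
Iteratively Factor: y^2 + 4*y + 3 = (y + 1)*(y + 3)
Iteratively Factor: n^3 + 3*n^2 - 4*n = (n + 4)*(n^2 - n) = n*(n + 4)*(n - 1)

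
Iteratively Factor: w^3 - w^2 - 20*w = (w + 4)*(w^2 - 5*w) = (w - 5)*(w + 4)*(w)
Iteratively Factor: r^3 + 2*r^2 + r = (r + 1)*(r^2 + r) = r*(r + 1)*(r + 1)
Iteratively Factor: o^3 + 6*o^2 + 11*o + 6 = (o + 2)*(o^2 + 4*o + 3) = (o + 2)*(o + 3)*(o + 1)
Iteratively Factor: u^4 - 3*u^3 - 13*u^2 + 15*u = (u + 3)*(u^3 - 6*u^2 + 5*u) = (u - 1)*(u + 3)*(u^2 - 5*u) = u*(u - 1)*(u + 3)*(u - 5)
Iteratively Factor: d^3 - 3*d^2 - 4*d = (d + 1)*(d^2 - 4*d) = d*(d + 1)*(d - 4)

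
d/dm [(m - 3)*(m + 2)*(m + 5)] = 3*m^2 + 8*m - 11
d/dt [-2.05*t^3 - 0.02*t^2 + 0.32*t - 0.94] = -6.15*t^2 - 0.04*t + 0.32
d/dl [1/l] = -1/l^2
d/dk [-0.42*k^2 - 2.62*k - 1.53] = -0.84*k - 2.62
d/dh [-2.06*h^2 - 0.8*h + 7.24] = -4.12*h - 0.8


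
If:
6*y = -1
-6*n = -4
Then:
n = 2/3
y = -1/6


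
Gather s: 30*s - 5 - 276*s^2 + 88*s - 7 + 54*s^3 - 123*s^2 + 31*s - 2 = 54*s^3 - 399*s^2 + 149*s - 14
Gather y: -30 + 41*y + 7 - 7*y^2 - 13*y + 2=-7*y^2 + 28*y - 21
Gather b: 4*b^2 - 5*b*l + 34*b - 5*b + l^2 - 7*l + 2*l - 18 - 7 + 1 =4*b^2 + b*(29 - 5*l) + l^2 - 5*l - 24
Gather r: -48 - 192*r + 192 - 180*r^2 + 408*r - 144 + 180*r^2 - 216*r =0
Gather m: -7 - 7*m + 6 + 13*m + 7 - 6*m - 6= 0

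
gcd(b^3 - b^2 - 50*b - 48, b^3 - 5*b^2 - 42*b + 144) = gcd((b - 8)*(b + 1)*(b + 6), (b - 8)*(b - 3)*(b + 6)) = b^2 - 2*b - 48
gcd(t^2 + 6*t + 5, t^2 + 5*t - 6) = 1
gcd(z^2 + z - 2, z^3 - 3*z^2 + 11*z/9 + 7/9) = z - 1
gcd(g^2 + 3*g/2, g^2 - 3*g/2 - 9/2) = g + 3/2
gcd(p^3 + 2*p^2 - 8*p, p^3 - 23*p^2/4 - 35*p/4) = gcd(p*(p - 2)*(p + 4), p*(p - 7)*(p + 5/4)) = p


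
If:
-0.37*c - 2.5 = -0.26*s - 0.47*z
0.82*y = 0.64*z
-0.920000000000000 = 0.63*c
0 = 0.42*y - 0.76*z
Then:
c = -1.46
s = 7.54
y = 0.00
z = 0.00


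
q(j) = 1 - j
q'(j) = -1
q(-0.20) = 1.20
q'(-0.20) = -1.00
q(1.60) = -0.60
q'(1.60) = -1.00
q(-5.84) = 6.84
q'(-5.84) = -1.00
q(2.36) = -1.36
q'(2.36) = -1.00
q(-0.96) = 1.96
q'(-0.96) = -1.00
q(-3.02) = 4.02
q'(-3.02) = -1.00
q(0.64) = 0.36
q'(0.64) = -1.00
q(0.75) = 0.25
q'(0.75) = -1.00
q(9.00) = -8.00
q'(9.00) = -1.00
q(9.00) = -8.00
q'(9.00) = -1.00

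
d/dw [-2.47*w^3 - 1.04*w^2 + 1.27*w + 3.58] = -7.41*w^2 - 2.08*w + 1.27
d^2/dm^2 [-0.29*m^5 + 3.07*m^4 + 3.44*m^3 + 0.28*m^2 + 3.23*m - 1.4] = -5.8*m^3 + 36.84*m^2 + 20.64*m + 0.56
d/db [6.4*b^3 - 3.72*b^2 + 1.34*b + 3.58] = 19.2*b^2 - 7.44*b + 1.34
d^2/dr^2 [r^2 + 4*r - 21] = 2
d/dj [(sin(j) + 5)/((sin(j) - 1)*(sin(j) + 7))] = (-10*sin(j) + cos(j)^2 - 38)*cos(j)/((sin(j) - 1)^2*(sin(j) + 7)^2)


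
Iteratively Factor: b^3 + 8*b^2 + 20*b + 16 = (b + 4)*(b^2 + 4*b + 4) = (b + 2)*(b + 4)*(b + 2)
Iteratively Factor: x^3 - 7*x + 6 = (x - 2)*(x^2 + 2*x - 3) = (x - 2)*(x + 3)*(x - 1)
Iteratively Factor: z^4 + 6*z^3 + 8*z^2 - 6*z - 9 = (z + 3)*(z^3 + 3*z^2 - z - 3) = (z - 1)*(z + 3)*(z^2 + 4*z + 3) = (z - 1)*(z + 1)*(z + 3)*(z + 3)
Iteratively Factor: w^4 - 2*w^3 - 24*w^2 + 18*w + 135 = (w + 3)*(w^3 - 5*w^2 - 9*w + 45) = (w - 5)*(w + 3)*(w^2 - 9) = (w - 5)*(w + 3)^2*(w - 3)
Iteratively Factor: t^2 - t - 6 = (t - 3)*(t + 2)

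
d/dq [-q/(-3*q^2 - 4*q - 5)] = (5 - 3*q^2)/(9*q^4 + 24*q^3 + 46*q^2 + 40*q + 25)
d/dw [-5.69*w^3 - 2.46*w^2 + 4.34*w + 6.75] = -17.07*w^2 - 4.92*w + 4.34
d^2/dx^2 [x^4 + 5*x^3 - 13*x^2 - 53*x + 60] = 12*x^2 + 30*x - 26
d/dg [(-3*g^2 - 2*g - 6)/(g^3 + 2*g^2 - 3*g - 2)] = (3*g^4 + 4*g^3 + 31*g^2 + 36*g - 14)/(g^6 + 4*g^5 - 2*g^4 - 16*g^3 + g^2 + 12*g + 4)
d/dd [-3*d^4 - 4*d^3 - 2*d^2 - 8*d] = -12*d^3 - 12*d^2 - 4*d - 8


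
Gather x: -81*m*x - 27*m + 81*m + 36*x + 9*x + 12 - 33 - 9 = 54*m + x*(45 - 81*m) - 30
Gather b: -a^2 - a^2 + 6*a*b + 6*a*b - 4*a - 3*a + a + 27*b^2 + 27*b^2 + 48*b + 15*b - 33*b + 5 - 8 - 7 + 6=-2*a^2 - 6*a + 54*b^2 + b*(12*a + 30) - 4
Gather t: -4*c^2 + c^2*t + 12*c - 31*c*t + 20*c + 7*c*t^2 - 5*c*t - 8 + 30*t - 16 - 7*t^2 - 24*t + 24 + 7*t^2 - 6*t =-4*c^2 + 7*c*t^2 + 32*c + t*(c^2 - 36*c)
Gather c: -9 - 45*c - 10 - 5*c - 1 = -50*c - 20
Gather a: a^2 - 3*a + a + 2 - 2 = a^2 - 2*a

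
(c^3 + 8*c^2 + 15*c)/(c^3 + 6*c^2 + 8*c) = (c^2 + 8*c + 15)/(c^2 + 6*c + 8)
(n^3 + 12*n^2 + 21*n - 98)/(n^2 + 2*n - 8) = (n^2 + 14*n + 49)/(n + 4)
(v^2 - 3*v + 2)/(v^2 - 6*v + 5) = (v - 2)/(v - 5)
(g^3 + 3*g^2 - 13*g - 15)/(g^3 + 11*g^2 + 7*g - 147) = (g^2 + 6*g + 5)/(g^2 + 14*g + 49)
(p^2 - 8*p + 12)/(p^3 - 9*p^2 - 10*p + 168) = (p - 2)/(p^2 - 3*p - 28)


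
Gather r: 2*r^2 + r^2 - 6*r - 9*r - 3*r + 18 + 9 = 3*r^2 - 18*r + 27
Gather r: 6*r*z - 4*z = 6*r*z - 4*z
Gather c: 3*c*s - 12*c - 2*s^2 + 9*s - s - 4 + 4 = c*(3*s - 12) - 2*s^2 + 8*s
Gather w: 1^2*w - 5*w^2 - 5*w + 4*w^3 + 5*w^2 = 4*w^3 - 4*w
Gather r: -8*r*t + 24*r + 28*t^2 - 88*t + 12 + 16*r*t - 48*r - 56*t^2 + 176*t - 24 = r*(8*t - 24) - 28*t^2 + 88*t - 12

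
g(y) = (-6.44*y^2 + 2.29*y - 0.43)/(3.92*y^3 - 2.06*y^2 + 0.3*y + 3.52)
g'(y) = (2.29 - 12.88*y)/(3.92*y^3 - 2.06*y^2 + 0.3*y + 3.52) + (-11.76*y^2 + 4.12*y - 0.3)*(-6.44*y^2 + 2.29*y - 0.43)/(3.92*y^3 - 2.06*y^2 + 0.3*y + 3.52)^2 = (25.2448*y^4 - 17.9536*y^3 + 7.8422*y^2 - 47.1092*y + 8.1898)/(15.3664*y^6 - 16.1504*y^5 + 6.5956*y^4 + 26.3608*y^3 - 14.4124*y^2 + 2.112*y + 12.3904)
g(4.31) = -0.39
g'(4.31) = 0.09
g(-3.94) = 0.41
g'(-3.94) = 0.10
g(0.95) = -0.77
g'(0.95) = -0.86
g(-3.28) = 0.49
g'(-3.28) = 0.15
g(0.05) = -0.09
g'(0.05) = 0.47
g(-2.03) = 0.82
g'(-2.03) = 0.49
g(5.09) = -0.33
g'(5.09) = 0.07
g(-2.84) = 0.57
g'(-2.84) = 0.21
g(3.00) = -0.56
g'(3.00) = 0.18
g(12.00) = -0.14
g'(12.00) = 0.01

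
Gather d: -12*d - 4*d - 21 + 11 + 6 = -16*d - 4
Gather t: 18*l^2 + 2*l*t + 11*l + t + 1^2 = 18*l^2 + 11*l + t*(2*l + 1) + 1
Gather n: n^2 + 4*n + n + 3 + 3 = n^2 + 5*n + 6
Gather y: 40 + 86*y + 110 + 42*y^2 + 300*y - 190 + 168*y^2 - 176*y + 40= 210*y^2 + 210*y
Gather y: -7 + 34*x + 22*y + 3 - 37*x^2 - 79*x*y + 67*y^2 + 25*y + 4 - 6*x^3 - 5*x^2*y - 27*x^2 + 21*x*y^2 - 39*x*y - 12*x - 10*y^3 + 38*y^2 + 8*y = -6*x^3 - 64*x^2 + 22*x - 10*y^3 + y^2*(21*x + 105) + y*(-5*x^2 - 118*x + 55)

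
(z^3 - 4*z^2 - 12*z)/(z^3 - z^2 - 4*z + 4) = z*(z - 6)/(z^2 - 3*z + 2)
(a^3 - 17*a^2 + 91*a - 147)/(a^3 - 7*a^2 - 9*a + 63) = (a - 7)/(a + 3)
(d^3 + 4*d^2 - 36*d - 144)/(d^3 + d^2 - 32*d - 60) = (d^2 + 10*d + 24)/(d^2 + 7*d + 10)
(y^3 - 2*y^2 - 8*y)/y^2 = y - 2 - 8/y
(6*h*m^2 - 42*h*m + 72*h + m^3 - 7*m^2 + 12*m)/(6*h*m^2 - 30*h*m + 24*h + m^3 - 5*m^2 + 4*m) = (m - 3)/(m - 1)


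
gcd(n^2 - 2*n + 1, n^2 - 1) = n - 1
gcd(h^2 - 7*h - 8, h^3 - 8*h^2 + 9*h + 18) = h + 1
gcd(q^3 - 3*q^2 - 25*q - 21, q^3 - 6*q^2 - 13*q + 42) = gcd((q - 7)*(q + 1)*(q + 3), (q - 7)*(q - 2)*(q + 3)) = q^2 - 4*q - 21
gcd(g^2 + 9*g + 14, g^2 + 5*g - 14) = g + 7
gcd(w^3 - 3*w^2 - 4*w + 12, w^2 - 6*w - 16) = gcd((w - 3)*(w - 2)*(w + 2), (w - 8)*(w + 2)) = w + 2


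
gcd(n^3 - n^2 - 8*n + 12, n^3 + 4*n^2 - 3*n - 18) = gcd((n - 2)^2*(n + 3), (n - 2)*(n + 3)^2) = n^2 + n - 6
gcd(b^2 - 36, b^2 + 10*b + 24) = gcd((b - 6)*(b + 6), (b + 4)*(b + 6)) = b + 6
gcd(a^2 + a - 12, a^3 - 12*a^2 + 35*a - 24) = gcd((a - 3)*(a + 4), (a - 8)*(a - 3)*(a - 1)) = a - 3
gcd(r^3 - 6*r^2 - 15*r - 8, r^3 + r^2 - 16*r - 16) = r + 1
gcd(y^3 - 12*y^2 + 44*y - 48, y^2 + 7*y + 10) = 1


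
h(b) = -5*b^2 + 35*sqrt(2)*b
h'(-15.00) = 199.50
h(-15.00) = -1867.46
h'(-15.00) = 199.50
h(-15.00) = -1867.46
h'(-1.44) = 63.90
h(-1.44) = -81.64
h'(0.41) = 45.40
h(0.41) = 19.45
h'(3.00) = 19.50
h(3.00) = 103.49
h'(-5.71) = 106.60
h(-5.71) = -445.65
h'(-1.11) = 60.60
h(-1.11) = -61.10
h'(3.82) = 11.30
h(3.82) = 116.12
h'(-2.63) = 75.80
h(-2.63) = -164.76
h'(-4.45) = 94.00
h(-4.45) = -319.28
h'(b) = -10*b + 35*sqrt(2)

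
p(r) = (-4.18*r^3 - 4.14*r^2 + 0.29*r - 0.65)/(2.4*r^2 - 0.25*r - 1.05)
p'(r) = (0.25 - 4.8*r)*(-4.18*r^3 - 4.14*r^2 + 0.29*r - 0.65)/(2.4*r^2 - 0.25*r - 1.05)^2 + (-12.54*r^2 - 8.28*r + 0.29)/(2.4*r^2 - 0.25*r - 1.05)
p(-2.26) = 2.19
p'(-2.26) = -1.76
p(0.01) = 0.62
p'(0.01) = -0.31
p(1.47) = -5.96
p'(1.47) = 0.41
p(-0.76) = -2.71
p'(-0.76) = -21.34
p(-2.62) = 2.82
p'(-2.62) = -1.74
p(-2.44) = 2.51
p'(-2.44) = -1.75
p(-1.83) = 1.42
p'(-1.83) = -1.84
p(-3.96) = 5.13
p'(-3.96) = -1.72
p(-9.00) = 13.85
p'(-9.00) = -1.73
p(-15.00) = 24.27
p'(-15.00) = -1.74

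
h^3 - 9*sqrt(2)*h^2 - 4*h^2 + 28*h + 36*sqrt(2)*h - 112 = (h - 4)*(h - 7*sqrt(2))*(h - 2*sqrt(2))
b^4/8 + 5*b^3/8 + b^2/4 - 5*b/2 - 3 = (b/4 + 1/2)*(b/2 + 1)*(b - 2)*(b + 3)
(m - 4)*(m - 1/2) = m^2 - 9*m/2 + 2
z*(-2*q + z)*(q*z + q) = -2*q^2*z^2 - 2*q^2*z + q*z^3 + q*z^2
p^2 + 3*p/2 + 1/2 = (p + 1/2)*(p + 1)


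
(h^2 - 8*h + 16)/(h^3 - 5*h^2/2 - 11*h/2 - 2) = 2*(h - 4)/(2*h^2 + 3*h + 1)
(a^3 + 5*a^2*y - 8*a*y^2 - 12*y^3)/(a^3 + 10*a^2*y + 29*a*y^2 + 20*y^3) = (a^2 + 4*a*y - 12*y^2)/(a^2 + 9*a*y + 20*y^2)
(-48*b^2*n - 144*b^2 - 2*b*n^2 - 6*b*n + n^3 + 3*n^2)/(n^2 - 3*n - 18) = (-48*b^2 - 2*b*n + n^2)/(n - 6)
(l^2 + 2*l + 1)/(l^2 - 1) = (l + 1)/(l - 1)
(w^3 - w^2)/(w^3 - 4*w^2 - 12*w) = w*(1 - w)/(-w^2 + 4*w + 12)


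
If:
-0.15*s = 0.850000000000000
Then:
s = -5.67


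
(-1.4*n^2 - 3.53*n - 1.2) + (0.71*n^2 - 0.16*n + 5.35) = -0.69*n^2 - 3.69*n + 4.15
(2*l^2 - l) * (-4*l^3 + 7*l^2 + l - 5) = -8*l^5 + 18*l^4 - 5*l^3 - 11*l^2 + 5*l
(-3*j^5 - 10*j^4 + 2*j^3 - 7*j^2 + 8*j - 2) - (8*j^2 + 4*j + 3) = -3*j^5 - 10*j^4 + 2*j^3 - 15*j^2 + 4*j - 5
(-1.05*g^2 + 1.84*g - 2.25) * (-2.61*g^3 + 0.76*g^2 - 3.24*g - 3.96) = 2.7405*g^5 - 5.6004*g^4 + 10.6729*g^3 - 3.5136*g^2 + 0.00360000000000049*g + 8.91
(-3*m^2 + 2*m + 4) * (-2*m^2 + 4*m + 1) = 6*m^4 - 16*m^3 - 3*m^2 + 18*m + 4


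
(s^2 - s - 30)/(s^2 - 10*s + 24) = (s + 5)/(s - 4)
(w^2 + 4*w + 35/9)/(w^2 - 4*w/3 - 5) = (w + 7/3)/(w - 3)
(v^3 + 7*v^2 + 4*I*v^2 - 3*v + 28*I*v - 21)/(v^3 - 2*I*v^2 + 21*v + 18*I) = (v + 7)/(v - 6*I)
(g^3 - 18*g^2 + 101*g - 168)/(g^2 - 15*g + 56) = g - 3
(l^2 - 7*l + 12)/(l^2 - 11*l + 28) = (l - 3)/(l - 7)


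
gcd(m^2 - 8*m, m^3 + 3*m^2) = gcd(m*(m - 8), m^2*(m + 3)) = m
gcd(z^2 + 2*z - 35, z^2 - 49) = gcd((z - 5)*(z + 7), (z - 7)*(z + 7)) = z + 7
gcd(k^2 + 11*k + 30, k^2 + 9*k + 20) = k + 5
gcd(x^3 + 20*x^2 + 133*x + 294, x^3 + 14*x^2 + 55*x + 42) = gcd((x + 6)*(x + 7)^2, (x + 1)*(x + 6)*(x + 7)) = x^2 + 13*x + 42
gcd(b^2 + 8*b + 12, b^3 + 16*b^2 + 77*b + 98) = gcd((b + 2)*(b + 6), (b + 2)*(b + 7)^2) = b + 2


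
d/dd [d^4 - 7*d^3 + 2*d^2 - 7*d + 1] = 4*d^3 - 21*d^2 + 4*d - 7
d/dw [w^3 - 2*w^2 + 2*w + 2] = 3*w^2 - 4*w + 2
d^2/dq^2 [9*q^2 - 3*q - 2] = 18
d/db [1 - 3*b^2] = -6*b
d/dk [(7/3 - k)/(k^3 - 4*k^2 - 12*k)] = (6*k^3 - 33*k^2 + 56*k + 84)/(3*k^2*(k^4 - 8*k^3 - 8*k^2 + 96*k + 144))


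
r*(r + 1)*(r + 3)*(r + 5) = r^4 + 9*r^3 + 23*r^2 + 15*r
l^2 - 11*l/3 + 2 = (l - 3)*(l - 2/3)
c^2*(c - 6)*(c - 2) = c^4 - 8*c^3 + 12*c^2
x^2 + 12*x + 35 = (x + 5)*(x + 7)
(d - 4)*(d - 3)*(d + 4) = d^3 - 3*d^2 - 16*d + 48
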